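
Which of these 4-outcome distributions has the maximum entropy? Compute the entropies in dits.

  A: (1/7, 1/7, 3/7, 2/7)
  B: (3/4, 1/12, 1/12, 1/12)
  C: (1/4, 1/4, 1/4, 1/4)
C

For a discrete distribution over n outcomes, entropy is maximized by the uniform distribution.

Computing entropies:
H(A) = 0.5546 dits
H(B) = 0.3635 dits
H(C) = 0.6021 dits

The uniform distribution (where all probabilities equal 1/4) achieves the maximum entropy of log_10(4) = 0.6021 dits.

Distribution C has the highest entropy.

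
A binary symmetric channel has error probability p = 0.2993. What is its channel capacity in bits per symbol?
0.1196 bits

For a binary symmetric channel (BSC) with error probability p:
Capacity C = 1 - H(p) bits per symbol

where H(p) = -p log₂(p) - (1-p) log₂(1-p) is the binary entropy function.

H(0.2993) = 0.8804 bits
C = 1 - 0.8804 = 0.1196 bits per symbol

This means we can reliably transmit up to 0.1196 bits of information per channel use.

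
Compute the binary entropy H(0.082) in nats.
0.2836 nats

The binary entropy function is:
H(p) = -p log(p) - (1-p) log(1-p)

H(0.082) = -0.082 × log_e(0.082) - 0.918 × log_e(0.918)
H(0.082) = 0.2836 nats

Note: Binary entropy is maximized at p=0.5 (H=1 bit) and minimized at p=0 or p=1 (H=0).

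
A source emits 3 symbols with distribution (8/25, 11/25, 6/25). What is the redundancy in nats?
0.0303 nats

Redundancy measures how far a source is from maximum entropy:
R = H_max - H(X)

Maximum entropy for 3 symbols: H_max = log_e(3) = 1.0986 nats
Actual entropy: H(X) = 1.0684 nats
Redundancy: R = 1.0986 - 1.0684 = 0.0303 nats

This redundancy represents potential for compression: the source could be compressed by 0.0303 nats per symbol.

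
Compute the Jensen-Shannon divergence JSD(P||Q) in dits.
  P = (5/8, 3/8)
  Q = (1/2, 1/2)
0.0035 dits

Jensen-Shannon divergence is:
JSD(P||Q) = 0.5 × D_KL(P||M) + 0.5 × D_KL(Q||M)
where M = 0.5 × (P + Q) is the mixture distribution.

M = 0.5 × (5/8, 3/8) + 0.5 × (1/2, 1/2) = (9/16, 7/16)

D_KL(P||M) = 0.0035 dits
D_KL(Q||M) = 0.0034 dits

JSD(P||Q) = 0.5 × 0.0035 + 0.5 × 0.0034 = 0.0035 dits

Unlike KL divergence, JSD is symmetric and bounded: 0 ≤ JSD ≤ log(2).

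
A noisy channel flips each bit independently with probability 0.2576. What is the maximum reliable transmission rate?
0.1769 bits

For a binary symmetric channel (BSC) with error probability p:
Capacity C = 1 - H(p) bits per symbol

where H(p) = -p log₂(p) - (1-p) log₂(1-p) is the binary entropy function.

H(0.2576) = 0.8231 bits
C = 1 - 0.8231 = 0.1769 bits per symbol

This means we can reliably transmit up to 0.1769 bits of information per channel use.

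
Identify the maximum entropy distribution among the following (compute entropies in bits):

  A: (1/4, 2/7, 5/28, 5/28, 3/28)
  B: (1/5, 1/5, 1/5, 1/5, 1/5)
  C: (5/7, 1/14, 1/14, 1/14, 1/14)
B

For a discrete distribution over n outcomes, entropy is maximized by the uniform distribution.

Computing entropies:
H(A) = 2.2493 bits
H(B) = 2.3219 bits
H(C) = 1.4345 bits

The uniform distribution (where all probabilities equal 1/5) achieves the maximum entropy of log_2(5) = 2.3219 bits.

Distribution B has the highest entropy.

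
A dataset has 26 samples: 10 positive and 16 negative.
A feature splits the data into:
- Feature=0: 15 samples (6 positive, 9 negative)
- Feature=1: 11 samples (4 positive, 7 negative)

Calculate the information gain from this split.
0.0010 bits

Information Gain = H(Y) - H(Y|Feature)

Before split:
P(positive) = 10/26 = 0.3846
H(Y) = 0.9612 bits

After split:
Feature=0: H = 0.9710 bits (weight = 15/26)
Feature=1: H = 0.9457 bits (weight = 11/26)
H(Y|Feature) = (15/26)×0.9710 + (11/26)×0.9457 = 0.9603 bits

Information Gain = 0.9612 - 0.9603 = 0.0010 bits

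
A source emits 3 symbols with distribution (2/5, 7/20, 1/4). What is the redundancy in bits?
0.0261 bits

Redundancy measures how far a source is from maximum entropy:
R = H_max - H(X)

Maximum entropy for 3 symbols: H_max = log_2(3) = 1.5850 bits
Actual entropy: H(X) = 1.5589 bits
Redundancy: R = 1.5850 - 1.5589 = 0.0261 bits

This redundancy represents potential for compression: the source could be compressed by 0.0261 bits per symbol.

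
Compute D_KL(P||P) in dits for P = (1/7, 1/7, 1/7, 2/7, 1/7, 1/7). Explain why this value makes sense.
0.0000 dits

KL divergence satisfies the Gibbs inequality: D_KL(P||Q) ≥ 0 for all distributions P, Q.

D_KL(P||Q) = Σ p(x) log(p(x)/q(x))
Each term is p(x) × log_10(p(x)/p(x)) = p(x) × log_10(1) = 0, so the sum is 0.
D_KL(P||Q) = 0.0000 dits

When P = Q, the KL divergence is exactly 0, as there is no 'divergence' between identical distributions.

This non-negativity is a fundamental property: relative entropy cannot be negative because it measures how different Q is from P.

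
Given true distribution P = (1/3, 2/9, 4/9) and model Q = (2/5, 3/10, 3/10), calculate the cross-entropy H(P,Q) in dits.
0.4812 dits

Cross-entropy: H(P,Q) = -Σ p(x) log q(x)

Alternatively: H(P,Q) = H(P) + D_KL(P||Q)
H(P) = 0.4607 dits
D_KL(P||Q) = 0.0205 dits

H(P,Q) = 0.4607 + 0.0205 = 0.4812 dits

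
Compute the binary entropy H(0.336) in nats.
0.6383 nats

The binary entropy function is:
H(p) = -p log(p) - (1-p) log(1-p)

H(0.336) = -0.336 × log_e(0.336) - 0.664 × log_e(0.664)
H(0.336) = 0.6383 nats

Note: Binary entropy is maximized at p=0.5 (H=1 bit) and minimized at p=0 or p=1 (H=0).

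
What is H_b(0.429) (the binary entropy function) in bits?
0.9854 bits

The binary entropy function is:
H(p) = -p log(p) - (1-p) log(1-p)

H(0.429) = -0.429 × log_2(0.429) - 0.571 × log_2(0.571)
H(0.429) = 0.9854 bits

Note: Binary entropy is maximized at p=0.5 (H=1 bit) and minimized at p=0 or p=1 (H=0).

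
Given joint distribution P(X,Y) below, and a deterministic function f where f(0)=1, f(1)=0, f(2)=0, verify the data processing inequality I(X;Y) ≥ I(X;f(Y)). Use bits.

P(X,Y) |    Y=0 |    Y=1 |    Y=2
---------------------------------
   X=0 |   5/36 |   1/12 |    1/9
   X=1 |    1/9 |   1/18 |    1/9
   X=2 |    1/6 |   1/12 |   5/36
I(X;Y) = 0.0029, I(X;f(Y)) = 0.0004, inequality holds: 0.0029 ≥ 0.0004

Data Processing Inequality: For any Markov chain X → Y → Z, we have I(X;Y) ≥ I(X;Z).

Here Z = f(Y) is a deterministic function of Y, forming X → Y → Z.

Original I(X;Y) = 0.0029 bits

After applying f:
P(X,Z) where Z=f(Y):
- P(X,Z=0) = P(X,Y=1) + P(X,Y=2)
- P(X,Z=1) = P(X,Y=0)

I(X;Z) = I(X;f(Y)) = 0.0004 bits

Verification: 0.0029 ≥ 0.0004 ✓

Information cannot be created by processing; the function f can only lose information about X.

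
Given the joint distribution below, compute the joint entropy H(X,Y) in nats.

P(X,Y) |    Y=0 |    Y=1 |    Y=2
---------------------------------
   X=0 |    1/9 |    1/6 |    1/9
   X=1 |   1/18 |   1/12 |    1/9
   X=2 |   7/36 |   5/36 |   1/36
2.0908 nats

Joint entropy is H(X,Y) = -Σ_{x,y} p(x,y) log p(x,y).

Summing over all non-zero entries:
H(X,Y) = -[1/9·log_e(1/9) + 1/6·log_e(1/6) + 1/9·log_e(1/9) + 1/18·log_e(1/18) + 1/12·log_e(1/12) + 1/9·log_e(1/9) + 7/36·log_e(7/36) + 5/36·log_e(5/36) + 1/36·log_e(1/36)]
H(X,Y) = 2.0908 nats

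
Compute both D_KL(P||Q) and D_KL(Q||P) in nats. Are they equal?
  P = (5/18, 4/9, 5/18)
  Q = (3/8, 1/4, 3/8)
D_KL(P||Q) = 0.0890, D_KL(Q||P) = 0.0812

KL divergence is not symmetric: D_KL(P||Q) ≠ D_KL(Q||P) in general.

D_KL(P||Q) = 0.0890 nats
D_KL(Q||P) = 0.0812 nats

No, they are not equal!

This asymmetry is why KL divergence is not a true distance metric.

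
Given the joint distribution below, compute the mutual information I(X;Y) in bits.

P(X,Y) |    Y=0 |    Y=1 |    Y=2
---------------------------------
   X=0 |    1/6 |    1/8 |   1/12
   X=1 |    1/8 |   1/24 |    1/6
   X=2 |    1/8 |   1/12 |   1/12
0.0581 bits

Mutual information: I(X;Y) = H(X) + H(Y) - H(X,Y)

Marginals:
P(X) = (3/8, 1/3, 7/24), H(X) = 1.5774 bits
P(Y) = (5/12, 1/4, 1/3), H(Y) = 1.5546 bits

Joint entropy: H(X,Y) = 3.0739 bits

I(X;Y) = 1.5774 + 1.5546 - 3.0739 = 0.0581 bits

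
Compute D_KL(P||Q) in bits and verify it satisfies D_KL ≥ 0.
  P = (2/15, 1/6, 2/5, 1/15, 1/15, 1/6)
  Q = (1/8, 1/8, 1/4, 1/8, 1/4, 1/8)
0.2344 bits

KL divergence satisfies the Gibbs inequality: D_KL(P||Q) ≥ 0 for all distributions P, Q.

D_KL(P||Q) = Σ p(x) log(p(x)/q(x))
Term by term:
  x=0: 2/15 × log_2[(2/15)/(1/8)] = 0.0124
  x=1: 1/6 × log_2[(1/6)/(1/8)] = 0.0692
  x=2: 2/5 × log_2[(2/5)/(1/4)] = 0.2712
  x=3: 1/15 × log_2[(1/15)/(1/8)] = -0.0605
  x=4: 1/15 × log_2[(1/15)/(1/4)] = -0.1271
  x=5: 1/6 × log_2[(1/6)/(1/8)] = 0.0692
D_KL(P||Q) = 0.2344 bits

D_KL(P||Q) = 0.2344 ≥ 0 ✓

This non-negativity is a fundamental property: relative entropy cannot be negative because it measures how different Q is from P.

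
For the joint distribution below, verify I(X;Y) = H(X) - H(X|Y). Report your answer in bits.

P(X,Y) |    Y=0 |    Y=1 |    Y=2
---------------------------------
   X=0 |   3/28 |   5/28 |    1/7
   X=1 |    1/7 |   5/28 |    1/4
I(X;Y) = 0.0103 bits

Mutual information has multiple equivalent forms:
- I(X;Y) = H(X) - H(X|Y)
- I(X;Y) = H(Y) - H(Y|X)
- I(X;Y) = H(X) + H(Y) - H(X,Y)

Computing all quantities:
H(X) = 0.9852, H(Y) = 1.5601, H(X,Y) = 2.5350
H(X|Y) = 0.9750, H(Y|X) = 1.5498

Verification:
H(X) - H(X|Y) = 0.9852 - 0.9750 = 0.0103
H(Y) - H(Y|X) = 1.5601 - 1.5498 = 0.0103
H(X) + H(Y) - H(X,Y) = 0.9852 + 1.5601 - 2.5350 = 0.0103

All forms give I(X;Y) = 0.0103 bits. ✓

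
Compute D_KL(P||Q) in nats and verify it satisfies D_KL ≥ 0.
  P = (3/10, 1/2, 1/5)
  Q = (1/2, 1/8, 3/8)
0.4142 nats

KL divergence satisfies the Gibbs inequality: D_KL(P||Q) ≥ 0 for all distributions P, Q.

D_KL(P||Q) = Σ p(x) log(p(x)/q(x))
Term by term:
  x=0: 3/10 × log_e[(3/10)/(1/2)] = -0.1532
  x=1: 1/2 × log_e[(1/2)/(1/8)] = 0.6931
  x=2: 1/5 × log_e[(1/5)/(3/8)] = -0.1257
D_KL(P||Q) = 0.4142 nats

D_KL(P||Q) = 0.4142 ≥ 0 ✓

This non-negativity is a fundamental property: relative entropy cannot be negative because it measures how different Q is from P.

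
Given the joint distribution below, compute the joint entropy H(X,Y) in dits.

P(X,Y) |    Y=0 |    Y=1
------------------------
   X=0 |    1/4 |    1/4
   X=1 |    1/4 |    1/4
0.6021 dits

Joint entropy is H(X,Y) = -Σ_{x,y} p(x,y) log p(x,y).

Summing over all non-zero entries:
H(X,Y) = -[1/4·log_10(1/4) + 1/4·log_10(1/4) + 1/4·log_10(1/4) + 1/4·log_10(1/4)]
H(X,Y) = 0.6021 dits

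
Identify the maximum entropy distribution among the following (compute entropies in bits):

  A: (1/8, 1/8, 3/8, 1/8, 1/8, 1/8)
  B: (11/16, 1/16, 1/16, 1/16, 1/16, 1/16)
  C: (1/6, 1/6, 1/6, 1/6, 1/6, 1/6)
C

For a discrete distribution over n outcomes, entropy is maximized by the uniform distribution.

Computing entropies:
H(A) = 2.4056 bits
H(B) = 1.6216 bits
H(C) = 2.5850 bits

The uniform distribution (where all probabilities equal 1/6) achieves the maximum entropy of log_2(6) = 2.5850 bits.

Distribution C has the highest entropy.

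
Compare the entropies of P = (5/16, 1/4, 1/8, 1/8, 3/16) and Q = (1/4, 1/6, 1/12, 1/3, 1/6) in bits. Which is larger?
P

Computing entropies in bits:
H(P) = 2.2272
H(Q) = 2.1887

Distribution P has higher entropy.

Intuition: The distribution closer to uniform (more spread out) has higher entropy.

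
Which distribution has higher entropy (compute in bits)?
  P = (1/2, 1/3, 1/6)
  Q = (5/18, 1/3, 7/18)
Q

Computing entropies in bits:
H(P) = 1.4591
H(Q) = 1.5715

Distribution Q has higher entropy.

Intuition: The distribution closer to uniform (more spread out) has higher entropy.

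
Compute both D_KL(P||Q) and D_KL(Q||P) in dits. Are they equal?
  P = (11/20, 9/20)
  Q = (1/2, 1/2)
D_KL(P||Q) = 0.0022, D_KL(Q||P) = 0.0022

KL divergence is not symmetric: D_KL(P||Q) ≠ D_KL(Q||P) in general.

D_KL(P||Q) = 0.0022 dits
D_KL(Q||P) = 0.0022 dits

In this case they happen to be equal (to 4 decimal places).

This asymmetry is why KL divergence is not a true distance metric.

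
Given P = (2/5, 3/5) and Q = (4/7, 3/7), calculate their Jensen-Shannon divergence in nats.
0.0148 nats

Jensen-Shannon divergence is:
JSD(P||Q) = 0.5 × D_KL(P||M) + 0.5 × D_KL(Q||M)
where M = 0.5 × (P + Q) is the mixture distribution.

M = 0.5 × (2/5, 3/5) + 0.5 × (4/7, 3/7) = (17/35, 18/35)

D_KL(P||M) = 0.0148 nats
D_KL(Q||M) = 0.0147 nats

JSD(P||Q) = 0.5 × 0.0148 + 0.5 × 0.0147 = 0.0148 nats

Unlike KL divergence, JSD is symmetric and bounded: 0 ≤ JSD ≤ log(2).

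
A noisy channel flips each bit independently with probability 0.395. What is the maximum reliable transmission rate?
0.0320 bits

For a binary symmetric channel (BSC) with error probability p:
Capacity C = 1 - H(p) bits per symbol

where H(p) = -p log₂(p) - (1-p) log₂(1-p) is the binary entropy function.

H(0.395) = 0.9680 bits
C = 1 - 0.9680 = 0.0320 bits per symbol

This means we can reliably transmit up to 0.0320 bits of information per channel use.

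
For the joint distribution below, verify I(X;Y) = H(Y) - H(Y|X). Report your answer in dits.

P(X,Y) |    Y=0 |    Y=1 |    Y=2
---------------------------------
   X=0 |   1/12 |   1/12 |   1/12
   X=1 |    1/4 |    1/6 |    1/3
I(X;Y) = 0.0032 dits

Mutual information has multiple equivalent forms:
- I(X;Y) = H(X) - H(X|Y)
- I(X;Y) = H(Y) - H(Y|X)
- I(X;Y) = H(X) + H(Y) - H(X,Y)

Computing all quantities:
H(X) = 0.2442, H(Y) = 0.4680, H(X,Y) = 0.7090
H(X|Y) = 0.2411, H(Y|X) = 0.4648

Verification:
H(X) - H(X|Y) = 0.2442 - 0.2411 = 0.0032
H(Y) - H(Y|X) = 0.4680 - 0.4648 = 0.0032
H(X) + H(Y) - H(X,Y) = 0.2442 + 0.4680 - 0.7090 = 0.0032

All forms give I(X;Y) = 0.0032 dits. ✓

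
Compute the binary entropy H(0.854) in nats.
0.4157 nats

The binary entropy function is:
H(p) = -p log(p) - (1-p) log(1-p)

H(0.854) = -0.854 × log_e(0.854) - 0.146 × log_e(0.146)
H(0.854) = 0.4157 nats

Note: Binary entropy is maximized at p=0.5 (H=1 bit) and minimized at p=0 or p=1 (H=0).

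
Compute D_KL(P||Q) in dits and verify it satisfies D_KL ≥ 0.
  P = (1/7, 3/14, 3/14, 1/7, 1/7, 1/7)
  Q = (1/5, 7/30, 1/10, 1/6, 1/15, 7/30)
0.0494 dits

KL divergence satisfies the Gibbs inequality: D_KL(P||Q) ≥ 0 for all distributions P, Q.

D_KL(P||Q) = Σ p(x) log(p(x)/q(x))
Term by term:
  x=0: 1/7 × log_10[(1/7)/(1/5)] = -0.0209
  x=1: 3/14 × log_10[(3/14)/(7/30)] = -0.0079
  x=2: 3/14 × log_10[(3/14)/(1/10)] = 0.0709
  x=3: 1/7 × log_10[(1/7)/(1/6)] = -0.0096
  x=4: 1/7 × log_10[(1/7)/(1/15)] = 0.0473
  x=5: 1/7 × log_10[(1/7)/(7/30)] = -0.0304
D_KL(P||Q) = 0.0494 dits

D_KL(P||Q) = 0.0494 ≥ 0 ✓

This non-negativity is a fundamental property: relative entropy cannot be negative because it measures how different Q is from P.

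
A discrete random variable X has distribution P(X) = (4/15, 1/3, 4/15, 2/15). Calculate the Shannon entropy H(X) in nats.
1.3398 nats

Shannon entropy is H(X) = -Σ p(x) log p(x).

For P = (4/15, 1/3, 4/15, 2/15):
H = -4/15 × log_e(4/15) -1/3 × log_e(1/3) -4/15 × log_e(4/15) -2/15 × log_e(2/15)
H = 1.3398 nats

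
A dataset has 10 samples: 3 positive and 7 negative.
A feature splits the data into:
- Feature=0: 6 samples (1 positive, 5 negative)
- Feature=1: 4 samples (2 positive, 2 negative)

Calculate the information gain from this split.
0.0913 bits

Information Gain = H(Y) - H(Y|Feature)

Before split:
P(positive) = 3/10 = 0.3000
H(Y) = 0.8813 bits

After split:
Feature=0: H = 0.6500 bits (weight = 6/10)
Feature=1: H = 1.0000 bits (weight = 4/10)
H(Y|Feature) = (6/10)×0.6500 + (4/10)×1.0000 = 0.7900 bits

Information Gain = 0.8813 - 0.7900 = 0.0913 bits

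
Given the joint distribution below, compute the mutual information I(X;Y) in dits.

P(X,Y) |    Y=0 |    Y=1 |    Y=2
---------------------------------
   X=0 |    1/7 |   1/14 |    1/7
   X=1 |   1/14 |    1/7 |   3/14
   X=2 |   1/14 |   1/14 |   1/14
0.0145 dits

Mutual information: I(X;Y) = H(X) + H(Y) - H(X,Y)

Marginals:
P(X) = (5/14, 3/7, 3/14), H(X) = 0.4608 dits
P(Y) = (2/7, 2/7, 3/7), H(Y) = 0.4686 dits

Joint entropy: H(X,Y) = 0.9149 dits

I(X;Y) = 0.4608 + 0.4686 - 0.9149 = 0.0145 dits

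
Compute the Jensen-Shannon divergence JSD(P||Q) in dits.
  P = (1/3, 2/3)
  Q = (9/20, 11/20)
0.0031 dits

Jensen-Shannon divergence is:
JSD(P||Q) = 0.5 × D_KL(P||M) + 0.5 × D_KL(Q||M)
where M = 0.5 × (P + Q) is the mixture distribution.

M = 0.5 × (1/3, 2/3) + 0.5 × (9/20, 11/20) = (0.391667, 0.608333)

D_KL(P||M) = 0.0032 dits
D_KL(Q||M) = 0.0031 dits

JSD(P||Q) = 0.5 × 0.0032 + 0.5 × 0.0031 = 0.0031 dits

Unlike KL divergence, JSD is symmetric and bounded: 0 ≤ JSD ≤ log(2).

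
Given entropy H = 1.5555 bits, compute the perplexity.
2.9394

Perplexity is 2^H (or exp(H) for natural log).

H = 1.5555 bits
Perplexity = 2^1.5555 = 2.9394

Interpretation: The model's uncertainty is equivalent to choosing uniformly among 2.9 options.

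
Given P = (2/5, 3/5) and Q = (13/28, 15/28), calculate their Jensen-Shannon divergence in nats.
0.0021 nats

Jensen-Shannon divergence is:
JSD(P||Q) = 0.5 × D_KL(P||M) + 0.5 × D_KL(Q||M)
where M = 0.5 × (P + Q) is the mixture distribution.

M = 0.5 × (2/5, 3/5) + 0.5 × (13/28, 15/28) = (0.432143, 0.567857)

D_KL(P||M) = 0.0021 nats
D_KL(Q||M) = 0.0021 nats

JSD(P||Q) = 0.5 × 0.0021 + 0.5 × 0.0021 = 0.0021 nats

Unlike KL divergence, JSD is symmetric and bounded: 0 ≤ JSD ≤ log(2).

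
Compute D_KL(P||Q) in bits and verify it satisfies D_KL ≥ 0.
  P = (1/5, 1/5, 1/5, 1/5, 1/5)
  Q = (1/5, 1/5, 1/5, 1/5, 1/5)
0.0000 bits

KL divergence satisfies the Gibbs inequality: D_KL(P||Q) ≥ 0 for all distributions P, Q.

D_KL(P||Q) = Σ p(x) log(p(x)/q(x))
Term by term:
  x=0: 1/5 × log_2[(1/5)/(1/5)] = 0.0000
  x=1: 1/5 × log_2[(1/5)/(1/5)] = 0.0000
  x=2: 1/5 × log_2[(1/5)/(1/5)] = 0.0000
  x=3: 1/5 × log_2[(1/5)/(1/5)] = 0.0000
  x=4: 1/5 × log_2[(1/5)/(1/5)] = 0.0000
D_KL(P||Q) = 0.0000 bits

D_KL(P||Q) = 0.0000 ≥ 0 ✓

This non-negativity is a fundamental property: relative entropy cannot be negative because it measures how different Q is from P.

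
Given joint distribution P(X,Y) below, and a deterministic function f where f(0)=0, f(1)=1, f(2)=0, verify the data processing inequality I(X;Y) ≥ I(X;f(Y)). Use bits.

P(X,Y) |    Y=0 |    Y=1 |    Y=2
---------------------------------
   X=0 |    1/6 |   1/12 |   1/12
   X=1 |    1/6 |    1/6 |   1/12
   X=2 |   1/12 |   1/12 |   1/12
I(X;Y) = 0.0242, I(X;f(Y)) = 0.0137, inequality holds: 0.0242 ≥ 0.0137

Data Processing Inequality: For any Markov chain X → Y → Z, we have I(X;Y) ≥ I(X;Z).

Here Z = f(Y) is a deterministic function of Y, forming X → Y → Z.

Original I(X;Y) = 0.0242 bits

After applying f:
P(X,Z) where Z=f(Y):
- P(X,Z=0) = P(X,Y=0) + P(X,Y=2)
- P(X,Z=1) = P(X,Y=1)

I(X;Z) = I(X;f(Y)) = 0.0137 bits

Verification: 0.0242 ≥ 0.0137 ✓

Information cannot be created by processing; the function f can only lose information about X.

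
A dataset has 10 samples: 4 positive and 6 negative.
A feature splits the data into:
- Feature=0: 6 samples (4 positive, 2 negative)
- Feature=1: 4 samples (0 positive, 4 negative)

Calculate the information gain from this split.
0.4200 bits

Information Gain = H(Y) - H(Y|Feature)

Before split:
P(positive) = 4/10 = 0.4000
H(Y) = 0.9710 bits

After split:
Feature=0: H = 0.9183 bits (weight = 6/10)
Feature=1: H = 0.0000 bits (weight = 4/10)
H(Y|Feature) = (6/10)×0.9183 + (4/10)×0.0000 = 0.5510 bits

Information Gain = 0.9710 - 0.5510 = 0.4200 bits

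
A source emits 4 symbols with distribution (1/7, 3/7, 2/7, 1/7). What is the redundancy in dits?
0.0475 dits

Redundancy measures how far a source is from maximum entropy:
R = H_max - H(X)

Maximum entropy for 4 symbols: H_max = log_10(4) = 0.6021 dits
Actual entropy: H(X) = 0.5546 dits
Redundancy: R = 0.6021 - 0.5546 = 0.0475 dits

This redundancy represents potential for compression: the source could be compressed by 0.0475 dits per symbol.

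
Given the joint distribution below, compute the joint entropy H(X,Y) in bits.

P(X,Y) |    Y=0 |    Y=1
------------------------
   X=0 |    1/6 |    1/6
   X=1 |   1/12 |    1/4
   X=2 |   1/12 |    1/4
2.4591 bits

Joint entropy is H(X,Y) = -Σ_{x,y} p(x,y) log p(x,y).

Summing over all non-zero entries:
H(X,Y) = -[1/6·log_2(1/6) + 1/6·log_2(1/6) + 1/12·log_2(1/12) + 1/4·log_2(1/4) + 1/12·log_2(1/12) + 1/4·log_2(1/4)]
H(X,Y) = 2.4591 bits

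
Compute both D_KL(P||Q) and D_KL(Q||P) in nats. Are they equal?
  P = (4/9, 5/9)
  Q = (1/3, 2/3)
D_KL(P||Q) = 0.0266, D_KL(Q||P) = 0.0257

KL divergence is not symmetric: D_KL(P||Q) ≠ D_KL(Q||P) in general.

D_KL(P||Q) = 0.0266 nats
D_KL(Q||P) = 0.0257 nats

No, they are not equal!

This asymmetry is why KL divergence is not a true distance metric.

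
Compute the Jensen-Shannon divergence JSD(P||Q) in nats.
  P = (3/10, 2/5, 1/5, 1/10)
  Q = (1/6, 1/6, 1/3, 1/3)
0.0760 nats

Jensen-Shannon divergence is:
JSD(P||Q) = 0.5 × D_KL(P||M) + 0.5 × D_KL(Q||M)
where M = 0.5 × (P + Q) is the mixture distribution.

M = 0.5 × (3/10, 2/5, 1/5, 1/10) + 0.5 × (1/6, 1/6, 1/3, 1/3) = (7/30, 0.283333, 4/15, 0.216667)

D_KL(P||M) = 0.0785 nats
D_KL(Q||M) = 0.0735 nats

JSD(P||Q) = 0.5 × 0.0785 + 0.5 × 0.0735 = 0.0760 nats

Unlike KL divergence, JSD is symmetric and bounded: 0 ≤ JSD ≤ log(2).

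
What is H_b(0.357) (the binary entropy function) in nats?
0.6517 nats

The binary entropy function is:
H(p) = -p log(p) - (1-p) log(1-p)

H(0.357) = -0.357 × log_e(0.357) - 0.643 × log_e(0.643)
H(0.357) = 0.6517 nats

Note: Binary entropy is maximized at p=0.5 (H=1 bit) and minimized at p=0 or p=1 (H=0).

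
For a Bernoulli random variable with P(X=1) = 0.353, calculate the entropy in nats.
0.6493 nats

The binary entropy function is:
H(p) = -p log(p) - (1-p) log(1-p)

H(0.353) = -0.353 × log_e(0.353) - 0.647 × log_e(0.647)
H(0.353) = 0.6493 nats

Note: Binary entropy is maximized at p=0.5 (H=1 bit) and minimized at p=0 or p=1 (H=0).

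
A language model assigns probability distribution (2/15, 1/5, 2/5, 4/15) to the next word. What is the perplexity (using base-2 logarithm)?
3.7044

Perplexity is 2^H (or exp(H) for natural log).

First, H = -Σ p log p = 1.8892 bits
Perplexity = 2^1.8892 = 3.7044

Interpretation: The model's uncertainty is equivalent to choosing uniformly among 3.7 options.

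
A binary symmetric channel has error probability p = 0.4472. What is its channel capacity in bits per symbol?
0.0081 bits

For a binary symmetric channel (BSC) with error probability p:
Capacity C = 1 - H(p) bits per symbol

where H(p) = -p log₂(p) - (1-p) log₂(1-p) is the binary entropy function.

H(0.4472) = 0.9919 bits
C = 1 - 0.9919 = 0.0081 bits per symbol

This means we can reliably transmit up to 0.0081 bits of information per channel use.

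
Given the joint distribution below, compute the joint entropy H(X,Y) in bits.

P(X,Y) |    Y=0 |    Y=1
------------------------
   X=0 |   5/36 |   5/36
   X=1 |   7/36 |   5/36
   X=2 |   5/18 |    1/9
2.5116 bits

Joint entropy is H(X,Y) = -Σ_{x,y} p(x,y) log p(x,y).

Summing over all non-zero entries:
H(X,Y) = -[5/36·log_2(5/36) + 5/36·log_2(5/36) + 7/36·log_2(7/36) + 5/36·log_2(5/36) + 5/18·log_2(5/18) + 1/9·log_2(1/9)]
H(X,Y) = 2.5116 bits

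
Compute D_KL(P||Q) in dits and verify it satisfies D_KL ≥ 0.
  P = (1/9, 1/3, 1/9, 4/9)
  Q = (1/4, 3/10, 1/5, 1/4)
0.0588 dits

KL divergence satisfies the Gibbs inequality: D_KL(P||Q) ≥ 0 for all distributions P, Q.

D_KL(P||Q) = Σ p(x) log(p(x)/q(x))
Term by term:
  x=0: 1/9 × log_10[(1/9)/(1/4)] = -0.0391
  x=1: 1/3 × log_10[(1/3)/(3/10)] = 0.0153
  x=2: 1/9 × log_10[(1/9)/(1/5)] = -0.0284
  x=3: 4/9 × log_10[(4/9)/(1/4)] = 0.1111
D_KL(P||Q) = 0.0588 dits

D_KL(P||Q) = 0.0588 ≥ 0 ✓

This non-negativity is a fundamental property: relative entropy cannot be negative because it measures how different Q is from P.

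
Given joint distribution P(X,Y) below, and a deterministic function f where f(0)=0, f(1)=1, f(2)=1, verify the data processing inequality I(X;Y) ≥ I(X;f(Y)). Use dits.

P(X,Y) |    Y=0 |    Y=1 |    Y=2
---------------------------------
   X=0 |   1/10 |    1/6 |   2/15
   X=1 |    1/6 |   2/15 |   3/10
I(X;Y) = 0.0100, I(X;f(Y)) = 0.0002, inequality holds: 0.0100 ≥ 0.0002

Data Processing Inequality: For any Markov chain X → Y → Z, we have I(X;Y) ≥ I(X;Z).

Here Z = f(Y) is a deterministic function of Y, forming X → Y → Z.

Original I(X;Y) = 0.0100 dits

After applying f:
P(X,Z) where Z=f(Y):
- P(X,Z=0) = P(X,Y=0)
- P(X,Z=1) = P(X,Y=1) + P(X,Y=2)

I(X;Z) = I(X;f(Y)) = 0.0002 dits

Verification: 0.0100 ≥ 0.0002 ✓

Information cannot be created by processing; the function f can only lose information about X.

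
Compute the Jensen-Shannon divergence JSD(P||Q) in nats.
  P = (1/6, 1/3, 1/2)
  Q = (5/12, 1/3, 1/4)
0.0489 nats

Jensen-Shannon divergence is:
JSD(P||Q) = 0.5 × D_KL(P||M) + 0.5 × D_KL(Q||M)
where M = 0.5 × (P + Q) is the mixture distribution.

M = 0.5 × (1/6, 1/3, 1/2) + 0.5 × (5/12, 1/3, 1/4) = (7/24, 1/3, 3/8)

D_KL(P||M) = 0.0506 nats
D_KL(Q||M) = 0.0472 nats

JSD(P||Q) = 0.5 × 0.0506 + 0.5 × 0.0472 = 0.0489 nats

Unlike KL divergence, JSD is symmetric and bounded: 0 ≤ JSD ≤ log(2).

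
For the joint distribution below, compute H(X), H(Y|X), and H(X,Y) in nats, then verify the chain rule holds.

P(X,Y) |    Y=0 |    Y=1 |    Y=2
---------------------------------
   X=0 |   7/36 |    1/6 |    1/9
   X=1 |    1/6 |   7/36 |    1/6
H(X,Y) = 1.7769, H(X) = 0.6916, H(Y|X) = 1.0853 (all in nats)

Chain rule: H(X,Y) = H(X) + H(Y|X)

Left side — joint entropy directly:
H(X,Y) = -Σ p(x,y) log p(x,y) = 1.7769 nats

Right side — compute H(Y|X) from the conditional distributions:
P(X) = (17/36, 19/36), so H(X) = 0.6916 nats
H(Y|X) = Σ_x P(X=x) · H(Y|X=x):
  P(Y|X=0) = (7/17, 6/17, 4/17), H(Y|X=0) = 1.0734, weight P(X=0) = 17/36
  P(Y|X=1) = (6/19, 7/19, 6/19), H(Y|X=1) = 1.0959, weight P(X=1) = 19/36
H(Y|X) = 1.0853 nats

H(X) + H(Y|X) = 0.6916 + 1.0853 = 1.7769 nats

Both sides equal 1.7769 nats. ✓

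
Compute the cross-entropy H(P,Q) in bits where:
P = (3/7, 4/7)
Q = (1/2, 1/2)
1.0000 bits

Cross-entropy: H(P,Q) = -Σ p(x) log q(x)

Alternatively: H(P,Q) = H(P) + D_KL(P||Q)
H(P) = 0.9852 bits
D_KL(P||Q) = 0.0148 bits

H(P,Q) = 0.9852 + 0.0148 = 1.0000 bits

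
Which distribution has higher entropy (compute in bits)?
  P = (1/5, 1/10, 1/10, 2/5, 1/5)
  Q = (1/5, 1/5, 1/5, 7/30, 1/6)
Q

Computing entropies in bits:
H(P) = 2.1219
H(Q) = 2.3139

Distribution Q has higher entropy.

Intuition: The distribution closer to uniform (more spread out) has higher entropy.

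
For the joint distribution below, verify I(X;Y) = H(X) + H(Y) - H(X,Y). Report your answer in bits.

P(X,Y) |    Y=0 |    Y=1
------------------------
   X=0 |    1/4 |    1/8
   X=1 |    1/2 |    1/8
I(X;Y) = 0.0157 bits

Mutual information has multiple equivalent forms:
- I(X;Y) = H(X) - H(X|Y)
- I(X;Y) = H(Y) - H(Y|X)
- I(X;Y) = H(X) + H(Y) - H(X,Y)

Computing all quantities:
H(X) = 0.9544, H(Y) = 0.8113, H(X,Y) = 1.7500
H(X|Y) = 0.9387, H(Y|X) = 0.7956

Verification:
H(X) - H(X|Y) = 0.9544 - 0.9387 = 0.0157
H(Y) - H(Y|X) = 0.8113 - 0.7956 = 0.0157
H(X) + H(Y) - H(X,Y) = 0.9544 + 0.8113 - 1.7500 = 0.0157

All forms give I(X;Y) = 0.0157 bits. ✓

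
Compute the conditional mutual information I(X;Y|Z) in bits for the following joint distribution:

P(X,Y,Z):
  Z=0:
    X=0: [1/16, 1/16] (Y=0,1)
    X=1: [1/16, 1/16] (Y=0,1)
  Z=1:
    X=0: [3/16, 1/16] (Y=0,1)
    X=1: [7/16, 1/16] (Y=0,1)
0.0129 bits

Conditional mutual information: I(X;Y|Z) = H(X|Z) + H(Y|Z) - H(X,Y|Z)

H(Z) = 0.8113
H(X,Z) = 1.7500 → H(X|Z) = 0.9387
H(Y,Z) = 1.5488 → H(Y|Z) = 0.7375
H(X,Y,Z) = 2.4746 → H(X,Y|Z) = 1.6633

I(X;Y|Z) = 0.9387 + 0.7375 - 1.6633 = 0.0129 bits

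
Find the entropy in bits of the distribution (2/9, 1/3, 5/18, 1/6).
1.9547 bits

Shannon entropy is H(X) = -Σ p(x) log p(x).

For P = (2/9, 1/3, 5/18, 1/6):
H = -2/9 × log_2(2/9) -1/3 × log_2(1/3) -5/18 × log_2(5/18) -1/6 × log_2(1/6)
H = 1.9547 bits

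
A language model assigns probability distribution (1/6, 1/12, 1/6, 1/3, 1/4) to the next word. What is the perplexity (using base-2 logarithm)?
4.5590

Perplexity is 2^H (or exp(H) for natural log).

First, H = -Σ p log p = 2.1887 bits
Perplexity = 2^2.1887 = 4.5590

Interpretation: The model's uncertainty is equivalent to choosing uniformly among 4.6 options.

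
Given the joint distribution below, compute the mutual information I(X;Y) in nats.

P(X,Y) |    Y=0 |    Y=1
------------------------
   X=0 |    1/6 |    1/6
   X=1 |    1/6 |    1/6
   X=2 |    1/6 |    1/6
0.0000 nats

Mutual information: I(X;Y) = H(X) + H(Y) - H(X,Y)

Marginals:
P(X) = (1/3, 1/3, 1/3), H(X) = 1.0986 nats
P(Y) = (1/2, 1/2), H(Y) = 0.6931 nats

Joint entropy: H(X,Y) = 1.7918 nats

I(X;Y) = 1.0986 + 0.6931 - 1.7918 = 0.0000 nats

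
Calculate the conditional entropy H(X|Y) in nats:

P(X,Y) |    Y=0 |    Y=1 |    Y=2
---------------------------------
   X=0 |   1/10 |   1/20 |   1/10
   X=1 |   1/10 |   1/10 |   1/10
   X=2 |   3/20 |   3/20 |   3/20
1.0587 nats

Using the chain rule: H(X|Y) = H(X,Y) - H(Y)

First, compute H(X,Y) = 2.1548 nats

Marginal P(Y) = (7/20, 3/10, 7/20)
H(Y) = 1.0961 nats

H(X|Y) = H(X,Y) - H(Y) = 2.1548 - 1.0961 = 1.0587 nats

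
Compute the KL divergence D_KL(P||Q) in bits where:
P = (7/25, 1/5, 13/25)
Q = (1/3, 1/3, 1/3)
0.1158 bits

KL divergence: D_KL(P||Q) = Σ p(x) log(p(x)/q(x))

Computing term by term:
  x=0: 7/25 × log_2[(7/25)/(1/3)] = 7/25 × -0.2515 = -0.0704
  x=1: 1/5 × log_2[(1/5)/(1/3)] = 1/5 × -0.7370 = -0.1474
  x=2: 13/25 × log_2[(13/25)/(1/3)] = 13/25 × 0.6415 = 0.3336

D_KL(P||Q) = 0.1158 bits

Note: KL divergence is always non-negative and equals 0 iff P = Q.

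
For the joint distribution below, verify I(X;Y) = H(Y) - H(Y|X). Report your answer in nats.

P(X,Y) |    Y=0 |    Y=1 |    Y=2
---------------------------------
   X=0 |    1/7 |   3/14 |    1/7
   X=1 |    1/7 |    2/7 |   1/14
I(X;Y) = 0.0173 nats

Mutual information has multiple equivalent forms:
- I(X;Y) = H(X) - H(X|Y)
- I(X;Y) = H(Y) - H(Y|X)
- I(X;Y) = H(X) + H(Y) - H(X,Y)

Computing all quantities:
H(X) = 0.6931, H(Y) = 1.0346, H(X,Y) = 1.7105
H(X|Y) = 0.6759, H(Y|X) = 1.0173

Verification:
H(X) - H(X|Y) = 0.6931 - 0.6759 = 0.0173
H(Y) - H(Y|X) = 1.0346 - 1.0173 = 0.0173
H(X) + H(Y) - H(X,Y) = 0.6931 + 1.0346 - 1.7105 = 0.0173

All forms give I(X;Y) = 0.0173 nats. ✓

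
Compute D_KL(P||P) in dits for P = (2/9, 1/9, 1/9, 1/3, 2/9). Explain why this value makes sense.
0.0000 dits

KL divergence satisfies the Gibbs inequality: D_KL(P||Q) ≥ 0 for all distributions P, Q.

D_KL(P||Q) = Σ p(x) log(p(x)/q(x))
Each term is p(x) × log_10(p(x)/p(x)) = p(x) × log_10(1) = 0, so the sum is 0.
D_KL(P||Q) = 0.0000 dits

When P = Q, the KL divergence is exactly 0, as there is no 'divergence' between identical distributions.

This non-negativity is a fundamental property: relative entropy cannot be negative because it measures how different Q is from P.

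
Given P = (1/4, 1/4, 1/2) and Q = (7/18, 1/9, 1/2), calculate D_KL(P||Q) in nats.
0.0923 nats

KL divergence: D_KL(P||Q) = Σ p(x) log(p(x)/q(x))

Computing term by term:
  x=0: 1/4 × log_e[(1/4)/(7/18)] = 1/4 × -0.4418 = -0.1105
  x=1: 1/4 × log_e[(1/4)/(1/9)] = 1/4 × 0.8109 = 0.2027
  x=2: 1/2 × log_e[(1/2)/(1/2)] = 1/2 × 0.0000 = 0.0000

D_KL(P||Q) = 0.0923 nats

Note: KL divergence is always non-negative and equals 0 iff P = Q.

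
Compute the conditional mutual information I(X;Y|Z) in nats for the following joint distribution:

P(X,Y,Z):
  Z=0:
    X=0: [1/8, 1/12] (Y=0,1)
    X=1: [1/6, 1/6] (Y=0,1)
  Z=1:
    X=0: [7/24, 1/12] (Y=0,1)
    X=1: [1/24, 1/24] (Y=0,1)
0.0148 nats

Conditional mutual information: I(X;Y|Z) = H(X|Z) + H(Y|Z) - H(X,Y|Z)

H(Z) = 0.6897
H(X,Z) = 1.2679 → H(X|Z) = 0.5782
H(Y,Z) = 1.3321 → H(Y|Z) = 0.6424
H(X,Y,Z) = 1.8955 → H(X,Y|Z) = 1.2059

I(X;Y|Z) = 0.5782 + 0.6424 - 1.2059 = 0.0148 nats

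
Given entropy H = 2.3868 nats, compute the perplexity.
10.8786

Perplexity is e^H (or exp(H) for natural log).

H = 2.3868 nats
Perplexity = e^2.3868 = 10.8786

Interpretation: The model's uncertainty is equivalent to choosing uniformly among 10.9 options.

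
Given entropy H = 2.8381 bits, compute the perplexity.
7.1508

Perplexity is 2^H (or exp(H) for natural log).

H = 2.8381 bits
Perplexity = 2^2.8381 = 7.1508

Interpretation: The model's uncertainty is equivalent to choosing uniformly among 7.2 options.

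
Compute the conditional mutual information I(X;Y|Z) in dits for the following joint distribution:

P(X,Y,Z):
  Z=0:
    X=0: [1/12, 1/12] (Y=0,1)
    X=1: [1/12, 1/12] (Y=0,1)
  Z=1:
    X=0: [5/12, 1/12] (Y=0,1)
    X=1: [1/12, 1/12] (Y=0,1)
0.0148 dits

Conditional mutual information: I(X;Y|Z) = H(X|Z) + H(Y|Z) - H(X,Y|Z)

H(Z) = 0.2764
H(X,Z) = 0.5396 → H(X|Z) = 0.2632
H(Y,Z) = 0.5396 → H(Y|Z) = 0.2632
H(X,Y,Z) = 0.7879 → H(X,Y|Z) = 0.5115

I(X;Y|Z) = 0.2632 + 0.2632 - 0.5115 = 0.0148 dits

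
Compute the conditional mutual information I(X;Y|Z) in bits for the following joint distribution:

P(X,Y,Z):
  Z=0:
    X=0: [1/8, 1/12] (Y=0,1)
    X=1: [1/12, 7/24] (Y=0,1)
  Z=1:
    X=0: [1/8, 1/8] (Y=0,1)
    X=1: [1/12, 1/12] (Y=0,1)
0.0596 bits

Conditional mutual information: I(X;Y|Z) = H(X|Z) + H(Y|Z) - H(X,Y|Z)

H(Z) = 0.9799
H(X,Z) = 1.9329 → H(X|Z) = 0.9531
H(Y,Z) = 1.9450 → H(Y|Z) = 0.9652
H(X,Y,Z) = 2.8385 → H(X,Y|Z) = 1.8586

I(X;Y|Z) = 0.9531 + 0.9652 - 1.8586 = 0.0596 bits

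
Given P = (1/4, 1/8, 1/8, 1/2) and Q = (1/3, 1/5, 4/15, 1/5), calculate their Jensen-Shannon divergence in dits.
0.0233 dits

Jensen-Shannon divergence is:
JSD(P||Q) = 0.5 × D_KL(P||M) + 0.5 × D_KL(Q||M)
where M = 0.5 × (P + Q) is the mixture distribution.

M = 0.5 × (1/4, 1/8, 1/8, 1/2) + 0.5 × (1/3, 1/5, 4/15, 1/5) = (7/24, 0.1625, 0.195833, 7/20)

D_KL(P||M) = 0.0221 dits
D_KL(Q||M) = 0.0245 dits

JSD(P||Q) = 0.5 × 0.0221 + 0.5 × 0.0245 = 0.0233 dits

Unlike KL divergence, JSD is symmetric and bounded: 0 ≤ JSD ≤ log(2).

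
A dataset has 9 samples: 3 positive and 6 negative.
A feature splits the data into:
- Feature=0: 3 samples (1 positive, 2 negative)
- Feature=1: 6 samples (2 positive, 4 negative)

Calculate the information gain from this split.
0.0000 bits

Information Gain = H(Y) - H(Y|Feature)

Before split:
P(positive) = 3/9 = 0.3333
H(Y) = 0.9183 bits

After split:
Feature=0: H = 0.9183 bits (weight = 3/9)
Feature=1: H = 0.9183 bits (weight = 6/9)
H(Y|Feature) = (3/9)×0.9183 + (6/9)×0.9183 = 0.9183 bits

Information Gain = 0.9183 - 0.9183 = 0.0000 bits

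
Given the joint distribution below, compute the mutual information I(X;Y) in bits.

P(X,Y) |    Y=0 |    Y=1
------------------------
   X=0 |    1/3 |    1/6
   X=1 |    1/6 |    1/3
0.0817 bits

Mutual information: I(X;Y) = H(X) + H(Y) - H(X,Y)

Marginals:
P(X) = (1/2, 1/2), H(X) = 1.0000 bits
P(Y) = (1/2, 1/2), H(Y) = 1.0000 bits

Joint entropy: H(X,Y) = 1.9183 bits

I(X;Y) = 1.0000 + 1.0000 - 1.9183 = 0.0817 bits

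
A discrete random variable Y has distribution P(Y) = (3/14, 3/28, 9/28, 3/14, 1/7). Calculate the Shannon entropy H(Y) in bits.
2.2251 bits

Shannon entropy is H(X) = -Σ p(x) log p(x).

For P = (3/14, 3/28, 9/28, 3/14, 1/7):
H = -3/14 × log_2(3/14) -3/28 × log_2(3/28) -9/28 × log_2(9/28) -3/14 × log_2(3/14) -1/7 × log_2(1/7)
H = 2.2251 bits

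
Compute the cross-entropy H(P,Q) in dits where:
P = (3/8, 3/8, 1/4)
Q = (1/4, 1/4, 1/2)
0.5268 dits

Cross-entropy: H(P,Q) = -Σ p(x) log q(x)

Alternatively: H(P,Q) = H(P) + D_KL(P||Q)
H(P) = 0.4700 dits
D_KL(P||Q) = 0.0568 dits

H(P,Q) = 0.4700 + 0.0568 = 0.5268 dits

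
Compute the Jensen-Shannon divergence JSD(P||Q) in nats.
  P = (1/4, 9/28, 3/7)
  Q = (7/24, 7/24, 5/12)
0.0012 nats

Jensen-Shannon divergence is:
JSD(P||Q) = 0.5 × D_KL(P||M) + 0.5 × D_KL(Q||M)
where M = 0.5 × (P + Q) is the mixture distribution.

M = 0.5 × (1/4, 9/28, 3/7) + 0.5 × (7/24, 7/24, 5/12) = (0.270833, 0.306548, 0.422619)

D_KL(P||M) = 0.0012 nats
D_KL(Q||M) = 0.0012 nats

JSD(P||Q) = 0.5 × 0.0012 + 0.5 × 0.0012 = 0.0012 nats

Unlike KL divergence, JSD is symmetric and bounded: 0 ≤ JSD ≤ log(2).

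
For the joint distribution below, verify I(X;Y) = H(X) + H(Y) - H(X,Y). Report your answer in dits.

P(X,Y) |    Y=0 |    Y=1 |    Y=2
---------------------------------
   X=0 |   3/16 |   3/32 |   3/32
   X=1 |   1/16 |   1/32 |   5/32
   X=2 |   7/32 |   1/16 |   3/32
I(X;Y) = 0.0266 dits

Mutual information has multiple equivalent forms:
- I(X;Y) = H(X) - H(X|Y)
- I(X;Y) = H(Y) - H(Y|X)
- I(X;Y) = H(X) + H(Y) - H(X,Y)

Computing all quantities:
H(X) = 0.4700, H(Y) = 0.4500, H(X,Y) = 0.8933
H(X|Y) = 0.4434, H(Y|X) = 0.4234

Verification:
H(X) - H(X|Y) = 0.4700 - 0.4434 = 0.0266
H(Y) - H(Y|X) = 0.4500 - 0.4234 = 0.0266
H(X) + H(Y) - H(X,Y) = 0.4700 + 0.4500 - 0.8933 = 0.0266

All forms give I(X;Y) = 0.0266 dits. ✓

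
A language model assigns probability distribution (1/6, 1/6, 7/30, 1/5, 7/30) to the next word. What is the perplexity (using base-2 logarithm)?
4.9445

Perplexity is 2^H (or exp(H) for natural log).

First, H = -Σ p log p = 2.3058 bits
Perplexity = 2^2.3058 = 4.9445

Interpretation: The model's uncertainty is equivalent to choosing uniformly among 4.9 options.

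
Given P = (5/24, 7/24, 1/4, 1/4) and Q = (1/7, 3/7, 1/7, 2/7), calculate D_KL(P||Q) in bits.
0.1051 bits

KL divergence: D_KL(P||Q) = Σ p(x) log(p(x)/q(x))

Computing term by term:
  x=0: 5/24 × log_2[(5/24)/(1/7)] = 5/24 × 0.5443 = 0.1134
  x=1: 7/24 × log_2[(7/24)/(3/7)] = 7/24 × -0.5552 = -0.1619
  x=2: 1/4 × log_2[(1/4)/(1/7)] = 1/4 × 0.8074 = 0.2018
  x=3: 1/4 × log_2[(1/4)/(2/7)] = 1/4 × -0.1926 = -0.0482

D_KL(P||Q) = 0.1051 bits

Note: KL divergence is always non-negative and equals 0 iff P = Q.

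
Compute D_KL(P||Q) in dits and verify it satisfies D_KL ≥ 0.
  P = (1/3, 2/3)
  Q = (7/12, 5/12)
0.0551 dits

KL divergence satisfies the Gibbs inequality: D_KL(P||Q) ≥ 0 for all distributions P, Q.

D_KL(P||Q) = Σ p(x) log(p(x)/q(x))
Term by term:
  x=0: 1/3 × log_10[(1/3)/(7/12)] = -0.0810
  x=1: 2/3 × log_10[(2/3)/(5/12)] = 0.1361
D_KL(P||Q) = 0.0551 dits

D_KL(P||Q) = 0.0551 ≥ 0 ✓

This non-negativity is a fundamental property: relative entropy cannot be negative because it measures how different Q is from P.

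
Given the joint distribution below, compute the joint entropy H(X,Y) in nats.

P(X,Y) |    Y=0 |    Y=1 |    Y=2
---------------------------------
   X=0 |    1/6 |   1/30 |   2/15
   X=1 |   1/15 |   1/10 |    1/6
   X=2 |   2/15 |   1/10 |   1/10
2.1192 nats

Joint entropy is H(X,Y) = -Σ_{x,y} p(x,y) log p(x,y).

Summing over all non-zero entries:
H(X,Y) = -[1/6·log_e(1/6) + 1/30·log_e(1/30) + 2/15·log_e(2/15) + 1/15·log_e(1/15) + 1/10·log_e(1/10) + 1/6·log_e(1/6) + 2/15·log_e(2/15) + 1/10·log_e(1/10) + 1/10·log_e(1/10)]
H(X,Y) = 2.1192 nats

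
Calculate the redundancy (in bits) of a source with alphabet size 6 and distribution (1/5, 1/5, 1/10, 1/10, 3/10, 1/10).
0.1385 bits

Redundancy measures how far a source is from maximum entropy:
R = H_max - H(X)

Maximum entropy for 6 symbols: H_max = log_2(6) = 2.5850 bits
Actual entropy: H(X) = 2.4464 bits
Redundancy: R = 2.5850 - 2.4464 = 0.1385 bits

This redundancy represents potential for compression: the source could be compressed by 0.1385 bits per symbol.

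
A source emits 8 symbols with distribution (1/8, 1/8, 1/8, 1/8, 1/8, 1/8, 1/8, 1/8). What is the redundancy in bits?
0.0000 bits

Redundancy measures how far a source is from maximum entropy:
R = H_max - H(X)

Maximum entropy for 8 symbols: H_max = log_2(8) = 3.0000 bits
Actual entropy: H(X) = 3.0000 bits
Redundancy: R = 3.0000 - 3.0000 = 0.0000 bits

This redundancy represents potential for compression: the source could be compressed by 0.0000 bits per symbol.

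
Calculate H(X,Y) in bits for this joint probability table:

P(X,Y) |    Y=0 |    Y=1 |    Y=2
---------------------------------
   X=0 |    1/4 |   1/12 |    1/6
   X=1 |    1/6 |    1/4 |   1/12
2.4591 bits

Joint entropy is H(X,Y) = -Σ_{x,y} p(x,y) log p(x,y).

Summing over all non-zero entries:
H(X,Y) = -[1/4·log_2(1/4) + 1/12·log_2(1/12) + 1/6·log_2(1/6) + 1/6·log_2(1/6) + 1/4·log_2(1/4) + 1/12·log_2(1/12)]
H(X,Y) = 2.4591 bits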